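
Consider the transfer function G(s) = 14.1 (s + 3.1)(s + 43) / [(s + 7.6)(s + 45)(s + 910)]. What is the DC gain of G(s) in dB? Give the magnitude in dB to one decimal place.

-44.4 dB

G(0) = 14.1 × 3.1 × 43 / (7.6 × 45 × 910) = 0.0060392
20 log₁₀(0.0060392) = -44.38 dB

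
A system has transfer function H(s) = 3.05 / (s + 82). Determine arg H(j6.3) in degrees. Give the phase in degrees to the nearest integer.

-4°

∠(j6.3 + 82) = arctan(6.3/82) = 4.39°
∠H(j6.3) = −4.39° = -4.39°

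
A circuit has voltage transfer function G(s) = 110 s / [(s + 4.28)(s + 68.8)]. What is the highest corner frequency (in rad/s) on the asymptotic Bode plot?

68.8 rad/s

Break frequencies occur at each pole and zero magnitude: 4.28 rad/s, 68.8 rad/s.
The highest is 68.8 rad/s.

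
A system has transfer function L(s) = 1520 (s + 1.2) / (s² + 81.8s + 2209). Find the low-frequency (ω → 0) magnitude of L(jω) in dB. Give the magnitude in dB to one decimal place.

L(0) = 1520 × 1.2 / 2209 = 0.82571
20 log₁₀(0.82571) = -1.66 dB

-1.7 dB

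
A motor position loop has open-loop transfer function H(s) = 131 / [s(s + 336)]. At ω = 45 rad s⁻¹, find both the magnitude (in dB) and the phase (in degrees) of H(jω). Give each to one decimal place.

|j45 + 336| = √(45² + 336²) = 339
|j45| = 45
|H(j45)| = 131 / (339 × 45) = 0.0085873
20 log₁₀(0.0085873) = -41.32 dB
∠(j45 + 336) = arctan(45/336) = 7.63°
∠(j45) = 90.00°
∠H(j45) = − (7.63° + 90.00°) = -97.63°

|H| = -41.3 dB, ∠H = -97.6°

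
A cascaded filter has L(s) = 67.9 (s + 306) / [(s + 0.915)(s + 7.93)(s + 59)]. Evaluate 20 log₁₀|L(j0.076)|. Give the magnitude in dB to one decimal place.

|j0.076 + 306| = √(0.076² + 306²) = 306
|j0.076 + 0.915| = √(0.076² + 0.915²) = 0.9182
|j0.076 + 7.93| = √(0.076² + 7.93²) = 7.93
|j0.076 + 59| = √(0.076² + 59²) = 59
|L(j0.076)| = 67.9 × 306 / (0.9182 × 7.93 × 59) = 48.365
20 log₁₀(48.365) = 33.69 dB

33.7 dB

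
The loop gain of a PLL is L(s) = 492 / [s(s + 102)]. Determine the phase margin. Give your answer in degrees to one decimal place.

87.3 deg

Gain crossover: |L(jω)| = 1 at ω ≈ 4.82 rad/s.
∠L(j4.82) = −90° − arctan(4.82/102) ≈ -92.70°
PM = 180° + (-92.70°) = 87.30°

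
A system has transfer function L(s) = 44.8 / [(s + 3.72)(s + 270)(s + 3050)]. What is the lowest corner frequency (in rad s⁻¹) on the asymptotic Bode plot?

3.72 rad s⁻¹

Break frequencies occur at each pole and zero magnitude: 3.72 rad s⁻¹, 270 rad s⁻¹, 3050 rad s⁻¹.
The lowest is 3.72 rad s⁻¹.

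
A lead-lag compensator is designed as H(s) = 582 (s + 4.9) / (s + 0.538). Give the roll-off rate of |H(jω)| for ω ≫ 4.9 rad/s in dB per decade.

With 1 zero and 1 pole, the high-frequency asymptotic slope is 20 × (1 − 1) = 0 dB/decade.

0 dB/decade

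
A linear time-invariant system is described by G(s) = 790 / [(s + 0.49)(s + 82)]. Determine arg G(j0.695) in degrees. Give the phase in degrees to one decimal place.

-55.3°

∠(j0.695 + 0.49) = arctan(0.695/0.49) = 54.81°
∠(j0.695 + 82) = arctan(0.695/82) = 0.49°
∠G(j0.695) = − (54.81° + 0.49°) = -55.30°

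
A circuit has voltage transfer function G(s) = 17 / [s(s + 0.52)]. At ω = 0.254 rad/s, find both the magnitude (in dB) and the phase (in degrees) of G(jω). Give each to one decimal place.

|G| = 41.3 dB, ∠G = -116.0 deg

|j0.254 + 0.52| = √(0.254² + 0.52²) = 0.5787
|j0.254| = 0.254
|G(j0.254)| = 17 / (0.5787 × 0.254) = 115.65
20 log₁₀(115.65) = 41.26 dB
∠(j0.254 + 0.52) = arctan(0.254/0.52) = 26.03°
∠(j0.254) = 90.00°
∠G(j0.254) = − (26.03° + 90.00°) = -116.03°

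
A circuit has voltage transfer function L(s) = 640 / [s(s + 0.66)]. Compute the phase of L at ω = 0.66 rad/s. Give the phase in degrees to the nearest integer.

∠(j0.66 + 0.66) = arctan(0.66/0.66) = 45.00°
∠(j0.66) = 90.00°
∠L(j0.66) = − (45.00° + 90.00°) = -135.00°

-135°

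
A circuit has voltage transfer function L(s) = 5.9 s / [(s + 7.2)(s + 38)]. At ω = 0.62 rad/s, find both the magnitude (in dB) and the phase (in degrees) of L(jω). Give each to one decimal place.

|j0.62| = 0.62
|j0.62 + 7.2| = √(0.62² + 7.2²) = 7.227
|j0.62 + 38| = √(0.62² + 38²) = 38.01
|L(j0.62)| = 5.9 × 0.62 / (7.227 × 38.01) = 0.013319
20 log₁₀(0.013319) = -37.51 dB
∠(j0.62) = 90.00°
∠(j0.62 + 7.2) = arctan(0.62/7.2) = 4.92°
∠(j0.62 + 38) = arctan(0.62/38) = 0.93°
∠L(j0.62) = 90.00° − (4.92° + 0.93°) = 84.14°

|L| = -37.5 dB, ∠L = 84.1 deg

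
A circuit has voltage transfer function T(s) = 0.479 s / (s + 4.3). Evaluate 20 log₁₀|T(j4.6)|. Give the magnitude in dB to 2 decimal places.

|j4.6| = 4.6
|j4.6 + 4.3| = √(4.6² + 4.3²) = 6.297
|T(j4.6)| = 0.479 × 4.6 / 6.297 = 0.34992
20 log₁₀(0.34992) = -9.121 dB

-9.12 dB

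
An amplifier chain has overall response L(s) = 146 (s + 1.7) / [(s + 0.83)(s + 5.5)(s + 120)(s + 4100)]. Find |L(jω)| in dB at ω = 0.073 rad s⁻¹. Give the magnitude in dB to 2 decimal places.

-79.16 dB

|j0.073 + 1.7| = √(0.073² + 1.7²) = 1.702
|j0.073 + 0.83| = √(0.073² + 0.83²) = 0.8332
|j0.073 + 5.5| = √(0.073² + 5.5²) = 5.5
|j0.073 + 120| = √(0.073² + 120²) = 120
|j0.073 + 4100| = √(0.073² + 4100²) = 4100
|L(j0.073)| = 146 × 1.702 / (0.8332 × 5.5 × 120 × 4100) = 0.00011018
20 log₁₀(0.00011018) = -79.158 dB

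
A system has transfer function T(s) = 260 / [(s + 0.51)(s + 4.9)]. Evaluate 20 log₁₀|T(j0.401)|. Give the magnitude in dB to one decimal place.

|j0.401 + 0.51| = √(0.401² + 0.51²) = 0.6488
|j0.401 + 4.9| = √(0.401² + 4.9²) = 4.916
|T(j0.401)| = 260 / (0.6488 × 4.916) = 81.515
20 log₁₀(81.515) = 38.22 dB

38.2 dB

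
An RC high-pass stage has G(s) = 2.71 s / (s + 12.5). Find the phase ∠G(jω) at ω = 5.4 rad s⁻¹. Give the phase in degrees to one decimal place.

∠(j5.4) = 90.00°
∠(j5.4 + 12.5) = arctan(5.4/12.5) = 23.36°
∠G(j5.4) = 90.00° − 23.36° = 66.64°

66.6°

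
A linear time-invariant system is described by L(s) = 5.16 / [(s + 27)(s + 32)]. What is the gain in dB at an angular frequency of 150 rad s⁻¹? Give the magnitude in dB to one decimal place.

|j150 + 27| = √(150² + 27²) = 152.4
|j150 + 32| = √(150² + 32²) = 153.4
|L(j150)| = 5.16 / (152.4 × 153.4) = 0.00022074
20 log₁₀(0.00022074) = -73.12 dB

-73.1 dB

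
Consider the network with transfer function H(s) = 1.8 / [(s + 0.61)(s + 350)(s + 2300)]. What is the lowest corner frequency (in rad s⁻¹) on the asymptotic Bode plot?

0.61 rad s⁻¹

Break frequencies occur at each pole and zero magnitude: 0.61 rad s⁻¹, 350 rad s⁻¹, 2300 rad s⁻¹.
The lowest is 0.61 rad s⁻¹.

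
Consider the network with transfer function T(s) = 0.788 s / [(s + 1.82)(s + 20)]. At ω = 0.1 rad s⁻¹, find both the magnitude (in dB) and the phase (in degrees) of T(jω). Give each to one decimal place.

|j0.1| = 0.1
|j0.1 + 1.82| = √(0.1² + 1.82²) = 1.823
|j0.1 + 20| = √(0.1² + 20²) = 20
|T(j0.1)| = 0.788 × 0.1 / (1.823 × 20) = 0.0021615
20 log₁₀(0.0021615) = -53.30 dB
∠(j0.1) = 90.00°
∠(j0.1 + 1.82) = arctan(0.1/1.82) = 3.14°
∠(j0.1 + 20) = arctan(0.1/20) = 0.29°
∠T(j0.1) = 90.00° − (3.14° + 0.29°) = 86.57°

|T| = -53.3 dB, ∠T = 86.6°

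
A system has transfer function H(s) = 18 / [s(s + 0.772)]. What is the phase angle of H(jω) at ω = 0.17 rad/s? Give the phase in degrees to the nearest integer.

-102°

∠(j0.17 + 0.772) = arctan(0.17/0.772) = 12.42°
∠(j0.17) = 90.00°
∠H(j0.17) = − (12.42° + 90.00°) = -102.42°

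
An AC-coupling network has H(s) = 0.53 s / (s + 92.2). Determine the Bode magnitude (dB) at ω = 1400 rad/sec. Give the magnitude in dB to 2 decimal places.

|j1400| = 1400
|j1400 + 92.2| = √(1400² + 92.2²) = 1403
|H(j1400)| = 0.53 × 1400 / 1403 = 0.52885
20 log₁₀(0.52885) = -5.533 dB

-5.53 dB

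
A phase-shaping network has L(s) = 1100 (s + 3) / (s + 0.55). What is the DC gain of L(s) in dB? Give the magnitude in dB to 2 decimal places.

75.56 dB

L(0) = 1100 × 3 / 0.55 = 6000
20 log₁₀(6000) = 75.563 dB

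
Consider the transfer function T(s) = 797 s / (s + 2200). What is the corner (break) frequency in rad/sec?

The single real pole at s = −2200 gives a corner at ω = 2200 rad/sec.

2200 rad/sec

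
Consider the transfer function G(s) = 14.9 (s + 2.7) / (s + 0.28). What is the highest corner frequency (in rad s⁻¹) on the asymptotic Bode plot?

2.7 rad s⁻¹

Break frequencies occur at each pole and zero magnitude: 0.28 rad s⁻¹, 2.7 rad s⁻¹.
The highest is 2.7 rad s⁻¹.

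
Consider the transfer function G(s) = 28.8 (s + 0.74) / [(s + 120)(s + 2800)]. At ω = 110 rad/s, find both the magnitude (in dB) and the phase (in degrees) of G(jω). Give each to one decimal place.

|j110 + 0.74| = √(110² + 0.74²) = 110
|j110 + 120| = √(110² + 120²) = 162.8
|j110 + 2800| = √(110² + 2800²) = 2802
|G(j110)| = 28.8 × 110 / (162.8 × 2802) = 0.0069451
20 log₁₀(0.0069451) = -43.17 dB
∠(j110 + 0.74) = arctan(110/0.74) = 89.61°
∠(j110 + 120) = arctan(110/120) = 42.51°
∠(j110 + 2800) = arctan(110/2800) = 2.25°
∠G(j110) = 89.61° − (42.51° + 2.25°) = 44.85°

|G| = -43.2 dB, ∠G = 44.9°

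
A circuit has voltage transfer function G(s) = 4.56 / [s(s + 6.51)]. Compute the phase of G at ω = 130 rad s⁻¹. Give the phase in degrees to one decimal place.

-177.1 deg

∠(j130 + 6.51) = arctan(130/6.51) = 87.13°
∠(j130) = 90.00°
∠G(j130) = − (87.13° + 90.00°) = -177.13°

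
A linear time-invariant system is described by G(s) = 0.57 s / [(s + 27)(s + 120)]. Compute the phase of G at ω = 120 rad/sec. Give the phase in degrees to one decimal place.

∠(j120) = 90.00°
∠(j120 + 27) = arctan(120/27) = 77.32°
∠(j120 + 120) = arctan(120/120) = 45.00°
∠G(j120) = 90.00° − (77.32° + 45.00°) = -32.32°

-32.3°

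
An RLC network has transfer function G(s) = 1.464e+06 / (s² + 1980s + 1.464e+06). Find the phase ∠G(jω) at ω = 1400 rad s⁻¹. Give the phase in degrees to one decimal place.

∠[(j1400)² + 1980(j1400) + 1.464e+06] = ∠[-4.96e+05 + j2.772e+06] = 100.14°
∠G(j1400) = −100.14° = -100.14°

-100.1 deg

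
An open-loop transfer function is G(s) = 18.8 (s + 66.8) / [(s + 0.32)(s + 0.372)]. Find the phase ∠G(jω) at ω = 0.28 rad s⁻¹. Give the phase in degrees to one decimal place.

-77.9 deg

∠(j0.28 + 66.8) = arctan(0.28/66.8) = 0.24°
∠(j0.28 + 0.32) = arctan(0.28/0.32) = 41.19°
∠(j0.28 + 0.372) = arctan(0.28/0.372) = 36.97°
∠G(j0.28) = 0.24° − (41.19° + 36.97°) = -77.91°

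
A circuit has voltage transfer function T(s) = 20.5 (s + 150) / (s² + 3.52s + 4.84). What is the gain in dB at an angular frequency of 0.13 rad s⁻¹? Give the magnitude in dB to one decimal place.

56.1 dB

|j0.13 + 150| = √(0.13² + 150²) = 150
|(j0.13)² + 3.52(j0.13) + 4.84| = |4.8231 + j0.4576| = 4.845
|T(j0.13)| = 20.5 × 150 / 4.845 = 634.71
20 log₁₀(634.71) = 56.05 dB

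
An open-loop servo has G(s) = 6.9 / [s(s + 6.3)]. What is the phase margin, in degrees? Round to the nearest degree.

80°

Gain crossover: |G(jω)| = 1 at ω ≈ 1.08 rad/s.
∠G(j1.08) = −90° − arctan(1.08/6.3) ≈ -99.72°
PM = 180° + (-99.72°) = 80.28°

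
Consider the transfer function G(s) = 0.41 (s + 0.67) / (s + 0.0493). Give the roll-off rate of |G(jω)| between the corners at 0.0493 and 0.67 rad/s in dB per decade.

In this band the factors already past their corner are: pole at 0.0493; net slope = -20 dB/decade.

-20 dB/decade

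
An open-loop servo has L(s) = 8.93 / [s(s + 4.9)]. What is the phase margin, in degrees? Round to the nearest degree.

71°

Gain crossover: |L(jω)| = 1 at ω ≈ 1.72 rad/sec.
∠L(j1.72) = −90° − arctan(1.72/4.9) ≈ -109.34°
PM = 180° + (-109.34°) = 70.66°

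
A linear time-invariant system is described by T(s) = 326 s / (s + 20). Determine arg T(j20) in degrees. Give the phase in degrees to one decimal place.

45.0°

∠(j20) = 90.00°
∠(j20 + 20) = arctan(20/20) = 45.00°
∠T(j20) = 90.00° − 45.00° = 45.00°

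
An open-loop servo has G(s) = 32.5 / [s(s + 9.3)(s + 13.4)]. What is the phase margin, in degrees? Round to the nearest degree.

Gain crossover: |G(jω)| = 1 at ω ≈ 0.261 rad/s.
∠G(j0.261) = −90° − arctan(0.261/9.3) − arctan(0.261/13.4) ≈ -92.72°
PM = 180° + (-92.72°) = 87.28°

87 deg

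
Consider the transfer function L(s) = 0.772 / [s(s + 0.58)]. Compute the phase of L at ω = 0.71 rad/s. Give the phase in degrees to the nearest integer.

∠(j0.71 + 0.58) = arctan(0.71/0.58) = 50.75°
∠(j0.71) = 90.00°
∠L(j0.71) = − (50.75° + 90.00°) = -140.75°

-141°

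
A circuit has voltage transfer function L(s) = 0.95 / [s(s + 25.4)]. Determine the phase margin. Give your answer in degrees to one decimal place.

Gain crossover: |L(jω)| = 1 at ω ≈ 0.0374 rad/s.
∠L(j0.0374) = −90° − arctan(0.0374/25.4) ≈ -90.08°
PM = 180° + (-90.08°) = 89.92°

89.9 deg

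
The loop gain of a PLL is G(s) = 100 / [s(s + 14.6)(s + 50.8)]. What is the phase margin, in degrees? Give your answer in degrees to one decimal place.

Gain crossover: |G(jω)| = 1 at ω ≈ 0.135 rad s⁻¹.
∠G(j0.135) = −90° − arctan(0.135/14.6) − arctan(0.135/50.8) ≈ -90.68°
PM = 180° + (-90.68°) = 89.32°

89.3 deg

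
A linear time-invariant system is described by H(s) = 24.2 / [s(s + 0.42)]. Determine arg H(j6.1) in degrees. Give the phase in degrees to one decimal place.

∠(j6.1 + 0.42) = arctan(6.1/0.42) = 86.06°
∠(j6.1) = 90.00°
∠H(j6.1) = − (86.06° + 90.00°) = -176.06°

-176.1 deg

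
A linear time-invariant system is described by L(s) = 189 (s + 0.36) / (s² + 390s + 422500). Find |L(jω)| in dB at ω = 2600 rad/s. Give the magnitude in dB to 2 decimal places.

|j2600 + 0.36| = √(2600² + 0.36²) = 2600
|(j2600)² + 390(j2600) + 422500| = |-6.3375e+06 + j1.014e+06| = 6.418e+06
|L(j2600)| = 189 × 2600 / 6.418e+06 = 0.076565
20 log₁₀(0.076565) = -22.319 dB

-22.32 dB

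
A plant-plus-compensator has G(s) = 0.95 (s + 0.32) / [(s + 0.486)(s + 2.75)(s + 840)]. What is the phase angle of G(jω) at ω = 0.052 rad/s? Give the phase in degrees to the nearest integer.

∠(j0.052 + 0.32) = arctan(0.052/0.32) = 9.23°
∠(j0.052 + 0.486) = arctan(0.052/0.486) = 6.11°
∠(j0.052 + 2.75) = arctan(0.052/2.75) = 1.08°
∠(j0.052 + 840) = arctan(0.052/840) = 0.00°
∠G(j0.052) = 9.23° − (6.11° + 1.08° + 0.00°) = 2.04°

2°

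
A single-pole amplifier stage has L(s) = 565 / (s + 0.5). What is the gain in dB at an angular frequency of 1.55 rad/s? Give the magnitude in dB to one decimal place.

50.8 dB

|j1.55 + 0.5| = √(1.55² + 0.5²) = 1.629
|L(j1.55)| = 565 / 1.629 = 346.91
20 log₁₀(346.91) = 50.80 dB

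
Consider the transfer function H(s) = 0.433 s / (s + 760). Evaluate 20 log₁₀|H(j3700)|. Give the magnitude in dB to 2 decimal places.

|j3700| = 3700
|j3700 + 760| = √(3700² + 760²) = 3777
|H(j3700)| = 0.433 × 3700 / 3777 = 0.42414
20 log₁₀(0.42414) = -7.450 dB

-7.45 dB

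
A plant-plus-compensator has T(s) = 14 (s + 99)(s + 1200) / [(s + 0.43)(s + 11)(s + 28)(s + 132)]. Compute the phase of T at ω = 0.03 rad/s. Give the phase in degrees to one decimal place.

∠(j0.03 + 99) = arctan(0.03/99) = 0.02°
∠(j0.03 + 1200) = arctan(0.03/1200) = 0.00°
∠(j0.03 + 0.43) = arctan(0.03/0.43) = 3.99°
∠(j0.03 + 11) = arctan(0.03/11) = 0.16°
∠(j0.03 + 28) = arctan(0.03/28) = 0.06°
∠(j0.03 + 132) = arctan(0.03/132) = 0.01°
∠T(j0.03) = 0.02° + 0.00° − (3.99° + 0.16° + 0.06° + 0.01°) = -4.20°

-4.2 deg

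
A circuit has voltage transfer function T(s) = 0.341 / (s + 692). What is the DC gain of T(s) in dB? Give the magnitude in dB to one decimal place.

-66.1 dB

T(0) = 0.341 / 692 = 0.00049277
20 log₁₀(0.00049277) = -66.15 dB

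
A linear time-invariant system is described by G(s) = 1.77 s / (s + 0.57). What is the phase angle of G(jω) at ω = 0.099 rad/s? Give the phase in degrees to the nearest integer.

∠(j0.099) = 90.00°
∠(j0.099 + 0.57) = arctan(0.099/0.57) = 9.85°
∠G(j0.099) = 90.00° − 9.85° = 80.15°

80°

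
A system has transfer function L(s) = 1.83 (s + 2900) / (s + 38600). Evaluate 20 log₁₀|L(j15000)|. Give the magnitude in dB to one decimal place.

-3.4 dB

|j15000 + 2900| = √(15000² + 2900²) = 1.528e+04
|j15000 + 38600| = √(15000² + 38600²) = 4.141e+04
|L(j15000)| = 1.83 × 1.528e+04 / 4.141e+04 = 0.67512
20 log₁₀(0.67512) = -3.41 dB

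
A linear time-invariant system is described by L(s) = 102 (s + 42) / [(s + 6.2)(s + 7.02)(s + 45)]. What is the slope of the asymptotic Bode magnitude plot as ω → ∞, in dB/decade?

With 1 zero and 3 poles, the high-frequency asymptotic slope is 20 × (1 − 3) = -40 dB/decade.

-40 dB/decade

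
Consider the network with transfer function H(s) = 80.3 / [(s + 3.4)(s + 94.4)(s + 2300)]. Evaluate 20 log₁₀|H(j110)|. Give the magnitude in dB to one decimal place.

|j110 + 3.4| = √(110² + 3.4²) = 110.1
|j110 + 94.4| = √(110² + 94.4²) = 145
|j110 + 2300| = √(110² + 2300²) = 2303
|H(j110)| = 80.3 / (110.1 × 145 × 2303) = 2.1861e-06
20 log₁₀(2.1861e-06) = -113.21 dB

-113.2 dB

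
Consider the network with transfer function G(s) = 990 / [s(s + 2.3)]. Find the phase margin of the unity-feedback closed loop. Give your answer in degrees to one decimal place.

Gain crossover: |G(jω)| = 1 at ω ≈ 31.4 rad/s.
∠G(j31.4) = −90° − arctan(31.4/2.3) ≈ -175.81°
PM = 180° + (-175.81°) = 4.19°

4.2°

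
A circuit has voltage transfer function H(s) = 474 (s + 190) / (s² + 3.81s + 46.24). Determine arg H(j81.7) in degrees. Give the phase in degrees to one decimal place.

∠(j81.7 + 190) = arctan(81.7/190) = 23.27°
∠[(j81.7)² + 3.81(j81.7) + 46.24] = ∠[-6628.7 + j311.28] = 177.31°
∠H(j81.7) = 23.27° − 177.31° = -154.04°

-154.0°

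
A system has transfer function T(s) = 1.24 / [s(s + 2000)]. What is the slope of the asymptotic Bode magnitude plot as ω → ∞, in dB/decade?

-40 dB/decade

With 0 zeros and 2 poles, the high-frequency asymptotic slope is 20 × (0 − 2) = -40 dB/decade.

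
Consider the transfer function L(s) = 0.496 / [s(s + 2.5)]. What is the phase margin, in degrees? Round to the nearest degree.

85°

Gain crossover: |L(jω)| = 1 at ω ≈ 0.198 rad/sec.
∠L(j0.198) = −90° − arctan(0.198/2.5) ≈ -94.52°
PM = 180° + (-94.52°) = 85.48°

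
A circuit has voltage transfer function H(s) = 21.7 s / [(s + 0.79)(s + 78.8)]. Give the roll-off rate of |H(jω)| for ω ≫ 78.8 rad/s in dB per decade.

With 1 zero and 2 poles, the high-frequency asymptotic slope is 20 × (1 − 2) = -20 dB/decade.

-20 dB/decade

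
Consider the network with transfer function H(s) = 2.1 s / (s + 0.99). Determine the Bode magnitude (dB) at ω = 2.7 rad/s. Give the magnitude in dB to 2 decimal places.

5.90 dB

|j2.7| = 2.7
|j2.7 + 0.99| = √(2.7² + 0.99²) = 2.876
|H(j2.7)| = 2.1 × 2.7 / 2.876 = 1.9716
20 log₁₀(1.9716) = 5.897 dB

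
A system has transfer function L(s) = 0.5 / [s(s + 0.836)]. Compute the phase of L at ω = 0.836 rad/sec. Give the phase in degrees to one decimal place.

∠(j0.836 + 0.836) = arctan(0.836/0.836) = 45.00°
∠(j0.836) = 90.00°
∠L(j0.836) = − (45.00° + 90.00°) = -135.00°

-135.0 deg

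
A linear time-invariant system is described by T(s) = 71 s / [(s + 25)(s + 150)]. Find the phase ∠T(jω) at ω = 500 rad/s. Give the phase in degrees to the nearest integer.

-70°

∠(j500) = 90.00°
∠(j500 + 25) = arctan(500/25) = 87.14°
∠(j500 + 150) = arctan(500/150) = 73.30°
∠T(j500) = 90.00° − (87.14° + 73.30°) = -70.44°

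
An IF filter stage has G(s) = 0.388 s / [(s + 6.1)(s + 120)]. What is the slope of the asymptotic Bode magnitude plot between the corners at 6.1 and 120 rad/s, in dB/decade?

0 dB/decade

In this band the factors already past their corner are: 1 differentiator zero, pole at 6.1; net slope = 0 dB/decade.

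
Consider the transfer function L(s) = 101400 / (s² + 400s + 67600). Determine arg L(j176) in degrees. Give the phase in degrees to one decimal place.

-62.5°

∠[(j176)² + 400(j176) + 67600] = ∠[36624 + j70400] = 62.52°
∠L(j176) = −62.52° = -62.52°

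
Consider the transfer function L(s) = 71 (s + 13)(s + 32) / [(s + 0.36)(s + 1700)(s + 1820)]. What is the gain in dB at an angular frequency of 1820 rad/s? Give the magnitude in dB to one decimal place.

-33.9 dB

|j1820 + 13| = √(1820² + 13²) = 1820
|j1820 + 32| = √(1820² + 32²) = 1820
|j1820 + 0.36| = √(1820² + 0.36²) = 1820
|j1820 + 1700| = √(1820² + 1700²) = 2490
|j1820 + 1820| = √(1820² + 1820²) = 2574
|L(j1820)| = 71 × 1820 × 1820 / (1820 × 2490 × 2574) = 0.020162
20 log₁₀(0.020162) = -33.91 dB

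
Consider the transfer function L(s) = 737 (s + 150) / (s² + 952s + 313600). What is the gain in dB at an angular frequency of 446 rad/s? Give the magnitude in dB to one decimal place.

|j446 + 150| = √(446² + 150²) = 470.5
|(j446)² + 952(j446) + 313600| = |1.1468e+05 + j4.2459e+05| = 4.398e+05
|L(j446)| = 737 × 470.5 / 4.398e+05 = 0.78851
20 log₁₀(0.78851) = -2.06 dB

-2.1 dB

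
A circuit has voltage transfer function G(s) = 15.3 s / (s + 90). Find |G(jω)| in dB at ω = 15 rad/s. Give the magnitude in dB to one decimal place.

8.0 dB

|j15| = 15
|j15 + 90| = √(15² + 90²) = 91.24
|G(j15)| = 15.3 × 15 / 91.24 = 2.5153
20 log₁₀(2.5153) = 8.01 dB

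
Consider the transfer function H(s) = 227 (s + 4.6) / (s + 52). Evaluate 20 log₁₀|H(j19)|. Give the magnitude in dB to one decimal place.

38.1 dB

|j19 + 4.6| = √(19² + 4.6²) = 19.55
|j19 + 52| = √(19² + 52²) = 55.36
|H(j19)| = 227 × 19.55 / 55.36 = 80.155
20 log₁₀(80.155) = 38.08 dB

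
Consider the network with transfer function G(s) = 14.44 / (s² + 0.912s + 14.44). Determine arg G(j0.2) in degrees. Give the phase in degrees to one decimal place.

-0.7 deg

∠[(j0.2)² + 0.912(j0.2) + 14.44] = ∠[14.4 + j0.1824] = 0.73°
∠G(j0.2) = −0.73° = -0.73°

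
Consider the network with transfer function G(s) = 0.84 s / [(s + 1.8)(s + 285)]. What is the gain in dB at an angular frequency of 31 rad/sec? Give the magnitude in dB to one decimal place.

|j31| = 31
|j31 + 1.8| = √(31² + 1.8²) = 31.05
|j31 + 285| = √(31² + 285²) = 286.7
|G(j31)| = 0.84 × 31 / (31.05 × 286.7) = 0.0029252
20 log₁₀(0.0029252) = -50.68 dB

-50.7 dB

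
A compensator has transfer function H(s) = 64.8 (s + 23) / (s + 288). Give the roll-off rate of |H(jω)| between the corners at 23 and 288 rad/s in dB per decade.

In this band the factors already past their corner are: zero at 23; net slope = 20 dB/decade.

20 dB/decade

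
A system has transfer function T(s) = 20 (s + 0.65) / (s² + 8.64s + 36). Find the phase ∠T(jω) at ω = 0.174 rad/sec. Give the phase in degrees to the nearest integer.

13°

∠(j0.174 + 0.65) = arctan(0.174/0.65) = 14.99°
∠[(j0.174)² + 8.64(j0.174) + 36] = ∠[35.97 + j1.5034] = 2.39°
∠T(j0.174) = 14.99° − 2.39° = 12.59°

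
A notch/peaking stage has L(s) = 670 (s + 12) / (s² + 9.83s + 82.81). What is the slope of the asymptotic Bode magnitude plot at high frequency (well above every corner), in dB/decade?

-20 dB/decade

With 1 zero and 2 poles, the high-frequency asymptotic slope is 20 × (1 − 2) = -20 dB/decade.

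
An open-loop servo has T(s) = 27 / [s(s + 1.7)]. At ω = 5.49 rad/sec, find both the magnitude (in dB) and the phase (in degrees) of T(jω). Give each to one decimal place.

|j5.49 + 1.7| = √(5.49² + 1.7²) = 5.747
|j5.49| = 5.49
|T(j5.49)| = 27 / (5.747 × 5.49) = 0.85573
20 log₁₀(0.85573) = -1.35 dB
∠(j5.49 + 1.7) = arctan(5.49/1.7) = 72.79°
∠(j5.49) = 90.00°
∠T(j5.49) = − (72.79° + 90.00°) = -162.79°

|T| = -1.4 dB, ∠T = -162.8°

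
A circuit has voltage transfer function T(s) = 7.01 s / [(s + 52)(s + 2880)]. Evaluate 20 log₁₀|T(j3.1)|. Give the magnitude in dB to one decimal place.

|j3.1| = 3.1
|j3.1 + 52| = √(3.1² + 52²) = 52.09
|j3.1 + 2880| = √(3.1² + 2880²) = 2880
|T(j3.1)| = 7.01 × 3.1 / (52.09 × 2880) = 0.00014485
20 log₁₀(0.00014485) = -76.78 dB

-76.8 dB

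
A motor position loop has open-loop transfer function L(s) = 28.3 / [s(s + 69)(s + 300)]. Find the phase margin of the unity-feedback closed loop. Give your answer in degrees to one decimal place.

90.0°

Gain crossover: |L(jω)| = 1 at ω ≈ 0.00137 rad/s.
∠L(j0.00137) = −90° − arctan(0.00137/69) − arctan(0.00137/300) ≈ -90.00°
PM = 180° + (-90.00°) = 90.00°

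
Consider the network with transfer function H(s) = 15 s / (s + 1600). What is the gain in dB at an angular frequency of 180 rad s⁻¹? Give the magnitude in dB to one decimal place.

4.5 dB

|j180| = 180
|j180 + 1600| = √(180² + 1600²) = 1610
|H(j180)| = 15 × 180 / 1610 = 1.6769
20 log₁₀(1.6769) = 4.49 dB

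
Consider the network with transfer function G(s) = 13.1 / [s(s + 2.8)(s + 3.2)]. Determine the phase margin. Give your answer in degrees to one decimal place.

Gain crossover: |G(jω)| = 1 at ω ≈ 1.25 rad/s.
∠G(j1.25) = −90° − arctan(1.25/2.8) − arctan(1.25/3.2) ≈ -135.23°
PM = 180° + (-135.23°) = 44.77°

44.8°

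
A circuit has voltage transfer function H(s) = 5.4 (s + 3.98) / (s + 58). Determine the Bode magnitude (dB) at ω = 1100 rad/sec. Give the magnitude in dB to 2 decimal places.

14.64 dB

|j1100 + 3.98| = √(1100² + 3.98²) = 1100
|j1100 + 58| = √(1100² + 58²) = 1102
|H(j1100)| = 5.4 × 1100 / 1102 = 5.3925
20 log₁₀(5.3925) = 14.636 dB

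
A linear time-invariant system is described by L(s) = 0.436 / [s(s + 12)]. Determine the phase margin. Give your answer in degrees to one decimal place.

89.8°

Gain crossover: |L(jω)| = 1 at ω ≈ 0.0363 rad s⁻¹.
∠L(j0.0363) = −90° − arctan(0.0363/12) ≈ -90.17°
PM = 180° + (-90.17°) = 89.83°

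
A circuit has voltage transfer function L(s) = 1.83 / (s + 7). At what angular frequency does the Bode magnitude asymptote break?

7 rad s⁻¹

The single real pole at s = −7 gives a corner at ω = 7 rad s⁻¹.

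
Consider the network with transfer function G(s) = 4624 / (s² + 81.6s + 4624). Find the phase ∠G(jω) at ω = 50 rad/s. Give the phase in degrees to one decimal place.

-62.5°

∠[(j50)² + 81.6(j50) + 4624] = ∠[2124 + j4080] = 62.50°
∠G(j50) = −62.50° = -62.50°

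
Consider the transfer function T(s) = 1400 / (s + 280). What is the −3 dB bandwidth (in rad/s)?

280 rad/s

For a single-pole low-pass, the −3 dB point is at the pole: ω = 280 rad/s.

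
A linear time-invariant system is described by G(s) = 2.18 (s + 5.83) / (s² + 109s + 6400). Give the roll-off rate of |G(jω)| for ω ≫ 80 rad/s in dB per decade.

With 1 zero and 2 poles, the high-frequency asymptotic slope is 20 × (1 − 2) = -20 dB/decade.

-20 dB/decade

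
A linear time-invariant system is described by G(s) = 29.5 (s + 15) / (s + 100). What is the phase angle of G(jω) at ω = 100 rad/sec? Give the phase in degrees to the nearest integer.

36 deg

∠(j100 + 15) = arctan(100/15) = 81.47°
∠(j100 + 100) = arctan(100/100) = 45.00°
∠G(j100) = 81.47° − 45.00° = 36.47°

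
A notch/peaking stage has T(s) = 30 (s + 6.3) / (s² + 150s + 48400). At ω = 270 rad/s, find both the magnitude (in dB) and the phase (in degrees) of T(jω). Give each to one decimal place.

|T| = -15.3 dB, ∠T = -32.5°

|j270 + 6.3| = √(270² + 6.3²) = 270.1
|(j270)² + 150(j270) + 48400| = |-24500 + j40500| = 4.733e+04
|T(j270)| = 30 × 270.1 / 4.733e+04 = 0.17117
20 log₁₀(0.17117) = -15.33 dB
∠(j270 + 6.3) = arctan(270/6.3) = 88.66°
∠[(j270)² + 150(j270) + 48400] = ∠[-24500 + j40500] = 121.17°
∠T(j270) = 88.66° − 121.17° = -32.51°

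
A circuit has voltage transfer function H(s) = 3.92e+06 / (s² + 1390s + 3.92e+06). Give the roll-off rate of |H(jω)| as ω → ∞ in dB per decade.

With 0 zeros and 2 poles, the high-frequency asymptotic slope is 20 × (0 − 2) = -40 dB/decade.

-40 dB/decade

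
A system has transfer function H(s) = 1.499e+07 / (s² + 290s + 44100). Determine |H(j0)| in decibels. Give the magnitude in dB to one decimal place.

H(0) = 1.499e+07 / 44100 = 339.91
20 log₁₀(339.91) = 50.63 dB

50.6 dB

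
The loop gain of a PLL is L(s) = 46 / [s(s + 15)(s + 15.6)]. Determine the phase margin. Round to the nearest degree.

Gain crossover: |L(jω)| = 1 at ω ≈ 0.197 rad/s.
∠L(j0.197) = −90° − arctan(0.197/15) − arctan(0.197/15.6) ≈ -91.47°
PM = 180° + (-91.47°) = 88.53°

89°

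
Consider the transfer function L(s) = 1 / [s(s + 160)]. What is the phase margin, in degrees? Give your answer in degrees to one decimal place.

Gain crossover: |L(jω)| = 1 at ω ≈ 0.00625 rad/s.
∠L(j0.00625) = −90° − arctan(0.00625/160) ≈ -90.00°
PM = 180° + (-90.00°) = 90.00°

90.0°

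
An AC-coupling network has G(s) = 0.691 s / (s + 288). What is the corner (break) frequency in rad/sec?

The single real pole at s = −288 gives a corner at ω = 288 rad/sec.

288 rad/sec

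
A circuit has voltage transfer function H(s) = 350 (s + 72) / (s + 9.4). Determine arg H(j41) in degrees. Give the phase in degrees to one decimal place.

-47.4 deg

∠(j41 + 72) = arctan(41/72) = 29.66°
∠(j41 + 9.4) = arctan(41/9.4) = 77.09°
∠H(j41) = 29.66° − 77.09° = -47.43°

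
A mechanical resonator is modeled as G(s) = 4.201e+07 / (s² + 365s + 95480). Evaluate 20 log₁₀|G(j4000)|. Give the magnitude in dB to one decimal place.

|(j4000)² + 365(j4000) + 95480| = |-1.5905e+07 + j1.46e+06| = 1.597e+07
|G(j4000)| = 4.201e+07 / 1.597e+07 = 2.6303
20 log₁₀(2.6303) = 8.40 dB

8.4 dB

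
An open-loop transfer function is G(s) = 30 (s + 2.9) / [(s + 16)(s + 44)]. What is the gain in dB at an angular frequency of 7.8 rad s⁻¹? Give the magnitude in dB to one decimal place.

-10.1 dB

|j7.8 + 2.9| = √(7.8² + 2.9²) = 8.322
|j7.8 + 16| = √(7.8² + 16²) = 17.8
|j7.8 + 44| = √(7.8² + 44²) = 44.69
|G(j7.8)| = 30 × 8.322 / (17.8 × 44.69) = 0.31386
20 log₁₀(0.31386) = -10.07 dB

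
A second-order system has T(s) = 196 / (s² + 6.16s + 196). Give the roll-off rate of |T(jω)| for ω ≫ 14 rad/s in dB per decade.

With 0 zeros and 2 poles, the high-frequency asymptotic slope is 20 × (0 − 2) = -40 dB/decade.

-40 dB/decade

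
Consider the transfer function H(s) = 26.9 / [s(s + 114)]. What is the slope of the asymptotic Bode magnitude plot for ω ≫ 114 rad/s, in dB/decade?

With 0 zeros and 2 poles, the high-frequency asymptotic slope is 20 × (0 − 2) = -40 dB/decade.

-40 dB/decade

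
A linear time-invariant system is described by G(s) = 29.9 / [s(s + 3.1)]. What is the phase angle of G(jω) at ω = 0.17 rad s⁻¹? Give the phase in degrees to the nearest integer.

-93°

∠(j0.17 + 3.1) = arctan(0.17/3.1) = 3.14°
∠(j0.17) = 90.00°
∠G(j0.17) = − (3.14° + 90.00°) = -93.14°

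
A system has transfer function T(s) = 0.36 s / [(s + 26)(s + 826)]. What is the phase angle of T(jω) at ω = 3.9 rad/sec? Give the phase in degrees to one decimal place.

∠(j3.9) = 90.00°
∠(j3.9 + 26) = arctan(3.9/26) = 8.53°
∠(j3.9 + 826) = arctan(3.9/826) = 0.27°
∠T(j3.9) = 90.00° − (8.53° + 0.27°) = 81.20°

81.2°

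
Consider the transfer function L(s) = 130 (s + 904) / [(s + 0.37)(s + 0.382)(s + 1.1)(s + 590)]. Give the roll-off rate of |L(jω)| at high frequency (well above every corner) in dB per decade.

-60 dB/decade

With 1 zero and 4 poles, the high-frequency asymptotic slope is 20 × (1 − 4) = -60 dB/decade.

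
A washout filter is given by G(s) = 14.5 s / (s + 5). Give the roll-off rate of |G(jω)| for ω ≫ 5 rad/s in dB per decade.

0 dB/decade

With 1 zero and 1 pole, the high-frequency asymptotic slope is 20 × (1 − 1) = 0 dB/decade.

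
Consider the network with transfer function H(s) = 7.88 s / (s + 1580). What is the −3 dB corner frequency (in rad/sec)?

1580 rad/sec

For a single-pole high-pass, the −3 dB point is at the pole: ω = 1580 rad/sec.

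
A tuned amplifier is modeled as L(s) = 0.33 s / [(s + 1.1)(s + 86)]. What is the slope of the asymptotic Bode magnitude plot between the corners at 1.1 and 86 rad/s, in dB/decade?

0 dB/decade

In this band the factors already past their corner are: 1 differentiator zero, pole at 1.1; net slope = 0 dB/decade.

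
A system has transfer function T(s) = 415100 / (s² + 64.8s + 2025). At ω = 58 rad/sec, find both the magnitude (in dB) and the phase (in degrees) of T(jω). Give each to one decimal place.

|T| = 40.3 dB, ∠T = -109.6°

|(j58)² + 64.8(j58) + 2025| = |-1339 + j3758.4| = 3990
|T(j58)| = 415100 / 3990 = 104.04
20 log₁₀(104.04) = 40.34 dB
∠[(j58)² + 64.8(j58) + 2025] = ∠[-1339 + j3758.4] = 109.61°
∠T(j58) = −109.61° = -109.61°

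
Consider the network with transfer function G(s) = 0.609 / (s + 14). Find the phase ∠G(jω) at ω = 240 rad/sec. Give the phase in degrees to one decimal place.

∠(j240 + 14) = arctan(240/14) = 86.66°
∠G(j240) = −86.66° = -86.66°

-86.7°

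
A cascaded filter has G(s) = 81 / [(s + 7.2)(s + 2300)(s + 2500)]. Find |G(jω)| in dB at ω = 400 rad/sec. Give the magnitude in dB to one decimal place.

|j400 + 7.2| = √(400² + 7.2²) = 400.1
|j400 + 2300| = √(400² + 2300²) = 2335
|j400 + 2500| = √(400² + 2500²) = 2532
|G(j400)| = 81 / (400.1 × 2335 × 2532) = 3.4255e-08
20 log₁₀(3.4255e-08) = -149.31 dB

-149.3 dB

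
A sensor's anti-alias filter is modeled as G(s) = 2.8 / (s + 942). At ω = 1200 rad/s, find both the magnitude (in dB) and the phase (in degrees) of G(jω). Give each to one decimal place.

|j1200 + 942| = √(1200² + 942²) = 1526
|G(j1200)| = 2.8 / 1526 = 0.0018354
20 log₁₀(0.0018354) = -54.73 dB
∠(j1200 + 942) = arctan(1200/942) = 51.87°
∠G(j1200) = −51.87° = -51.87°

|G| = -54.7 dB, ∠G = -51.9°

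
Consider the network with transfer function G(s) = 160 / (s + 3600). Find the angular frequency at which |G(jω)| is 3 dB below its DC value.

For a single-pole low-pass, the −3 dB point is at the pole: ω = 3600 rad s⁻¹.

3600 rad s⁻¹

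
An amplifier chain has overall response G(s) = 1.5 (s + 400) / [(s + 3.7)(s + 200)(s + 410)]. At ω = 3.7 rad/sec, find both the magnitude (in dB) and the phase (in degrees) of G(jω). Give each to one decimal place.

|j3.7 + 400| = √(3.7² + 400²) = 400
|j3.7 + 3.7| = √(3.7² + 3.7²) = 5.233
|j3.7 + 200| = √(3.7² + 200²) = 200
|j3.7 + 410| = √(3.7² + 410²) = 410
|G(j3.7)| = 1.5 × 400 / (5.233 × 200 × 410) = 0.0013981
20 log₁₀(0.0013981) = -57.09 dB
∠(j3.7 + 400) = arctan(3.7/400) = 0.53°
∠(j3.7 + 3.7) = arctan(3.7/3.7) = 45.00°
∠(j3.7 + 200) = arctan(3.7/200) = 1.06°
∠(j3.7 + 410) = arctan(3.7/410) = 0.52°
∠G(j3.7) = 0.53° − (45.00° + 1.06° + 0.52°) = -46.05°

|G| = -57.1 dB, ∠G = -46.0°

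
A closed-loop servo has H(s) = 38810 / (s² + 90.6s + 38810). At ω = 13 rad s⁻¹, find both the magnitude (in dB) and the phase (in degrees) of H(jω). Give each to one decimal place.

|(j13)² + 90.6(j13) + 38810| = |38641 + j1177.8| = 3.866e+04
|H(j13)| = 38810 / 3.866e+04 = 1.0039
20 log₁₀(1.0039) = 0.03 dB
∠[(j13)² + 90.6(j13) + 38810] = ∠[38641 + j1177.8] = 1.75°
∠H(j13) = −1.75° = -1.75°

|H| = 0.0 dB, ∠H = -1.7°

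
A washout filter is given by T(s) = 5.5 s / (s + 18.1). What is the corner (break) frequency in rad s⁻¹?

The single real pole at s = −18.1 gives a corner at ω = 18.1 rad s⁻¹.

18.1 rad s⁻¹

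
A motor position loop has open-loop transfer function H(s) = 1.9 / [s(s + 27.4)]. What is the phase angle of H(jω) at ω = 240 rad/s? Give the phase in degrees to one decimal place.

∠(j240 + 27.4) = arctan(240/27.4) = 83.49°
∠(j240) = 90.00°
∠H(j240) = − (83.49° + 90.00°) = -173.49°

-173.5°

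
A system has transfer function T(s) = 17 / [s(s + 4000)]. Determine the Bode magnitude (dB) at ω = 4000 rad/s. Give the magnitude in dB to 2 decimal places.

-122.48 dB

|j4000 + 4000| = √(4000² + 4000²) = 5657
|j4000| = 4000
|T(j4000)| = 17 / (5657 × 4000) = 7.513e-07
20 log₁₀(7.513e-07) = -122.484 dB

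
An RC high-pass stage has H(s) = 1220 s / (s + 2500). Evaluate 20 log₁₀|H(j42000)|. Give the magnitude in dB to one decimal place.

61.7 dB

|j42000| = 4.2e+04
|j42000 + 2500| = √(42000² + 2500²) = 4.207e+04
|H(j42000)| = 1220 × 4.2e+04 / 4.207e+04 = 1217.8
20 log₁₀(1217.8) = 61.71 dB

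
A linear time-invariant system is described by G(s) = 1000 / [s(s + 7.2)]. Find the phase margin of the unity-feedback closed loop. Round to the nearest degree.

13°

Gain crossover: |G(jω)| = 1 at ω ≈ 31.2 rad s⁻¹.
∠G(j31.2) = −90° − arctan(31.2/7.2) ≈ -167.01°
PM = 180° + (-167.01°) = 12.99°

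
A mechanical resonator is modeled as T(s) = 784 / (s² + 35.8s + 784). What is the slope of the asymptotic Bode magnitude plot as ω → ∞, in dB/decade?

With 0 zeros and 2 poles, the high-frequency asymptotic slope is 20 × (0 − 2) = -40 dB/decade.

-40 dB/decade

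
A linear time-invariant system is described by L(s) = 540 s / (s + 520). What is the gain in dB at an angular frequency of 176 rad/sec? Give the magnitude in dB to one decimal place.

44.8 dB

|j176| = 176
|j176 + 520| = √(176² + 520²) = 549
|L(j176)| = 540 × 176 / 549 = 173.12
20 log₁₀(173.12) = 44.77 dB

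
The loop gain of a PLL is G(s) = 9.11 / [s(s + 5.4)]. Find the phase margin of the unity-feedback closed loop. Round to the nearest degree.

73°

Gain crossover: |G(jω)| = 1 at ω ≈ 1.62 rad s⁻¹.
∠G(j1.62) = −90° − arctan(1.62/5.4) ≈ -106.66°
PM = 180° + (-106.66°) = 73.34°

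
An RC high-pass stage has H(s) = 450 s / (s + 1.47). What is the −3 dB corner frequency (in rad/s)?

For a single-pole high-pass, the −3 dB point is at the pole: ω = 1.47 rad/s.

1.47 rad/s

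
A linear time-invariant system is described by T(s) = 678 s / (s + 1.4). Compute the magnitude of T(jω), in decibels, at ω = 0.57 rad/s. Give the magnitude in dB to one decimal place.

48.2 dB

|j0.57| = 0.57
|j0.57 + 1.4| = √(0.57² + 1.4²) = 1.512
|T(j0.57)| = 678 × 0.57 / 1.512 = 255.66
20 log₁₀(255.66) = 48.15 dB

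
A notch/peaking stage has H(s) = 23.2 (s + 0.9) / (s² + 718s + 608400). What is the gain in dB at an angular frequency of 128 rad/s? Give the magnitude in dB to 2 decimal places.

-46.10 dB

|j128 + 0.9| = √(128² + 0.9²) = 128
|(j128)² + 718(j128) + 608400| = |5.9202e+05 + j91904| = 5.991e+05
|H(j128)| = 23.2 × 128 / 5.991e+05 = 0.0049568
20 log₁₀(0.0049568) = -46.096 dB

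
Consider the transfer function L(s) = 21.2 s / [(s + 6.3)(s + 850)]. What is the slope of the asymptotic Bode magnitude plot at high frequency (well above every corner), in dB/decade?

-20 dB/decade

With 1 zero and 2 poles, the high-frequency asymptotic slope is 20 × (1 − 2) = -20 dB/decade.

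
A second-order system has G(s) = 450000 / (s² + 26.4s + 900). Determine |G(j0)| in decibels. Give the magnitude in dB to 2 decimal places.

G(0) = 450000 / 900 = 500
20 log₁₀(500) = 53.979 dB

53.98 dB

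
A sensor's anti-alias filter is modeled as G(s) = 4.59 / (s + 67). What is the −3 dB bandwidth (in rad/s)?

For a single-pole low-pass, the −3 dB point is at the pole: ω = 67 rad/s.

67 rad/s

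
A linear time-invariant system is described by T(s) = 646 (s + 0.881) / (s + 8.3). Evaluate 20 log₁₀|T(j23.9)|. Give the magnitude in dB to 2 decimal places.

|j23.9 + 0.881| = √(23.9² + 0.881²) = 23.92
|j23.9 + 8.3| = √(23.9² + 8.3²) = 25.3
|T(j23.9)| = 646 × 23.92 / 25.3 = 610.66
20 log₁₀(610.66) = 55.716 dB

55.72 dB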